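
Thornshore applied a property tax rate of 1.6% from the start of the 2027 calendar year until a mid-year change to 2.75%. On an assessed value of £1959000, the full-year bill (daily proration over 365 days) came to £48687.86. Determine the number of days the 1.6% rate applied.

84 days

Let d = days at the first rate; then 365 − d days at the second rate.
£1959000 × [1.6%·d + 2.75%·(365−d)] / 365 = £48687.86
Solving gives d = 84, so the new rate took effect on 26 Mar 2027.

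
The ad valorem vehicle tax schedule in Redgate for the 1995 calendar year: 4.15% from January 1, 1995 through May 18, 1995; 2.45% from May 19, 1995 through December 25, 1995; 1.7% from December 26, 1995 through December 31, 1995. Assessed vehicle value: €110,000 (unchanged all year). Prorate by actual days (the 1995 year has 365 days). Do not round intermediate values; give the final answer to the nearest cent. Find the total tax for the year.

€3,388.45

January 1 – May 18, 1995: 138 days at 4.15% → €110,000 × 4.15% × 138/365 = €1,725.9452
May 19 – December 25, 1995: 221 days at 2.45% → €110,000 × 2.45% × 221/365 = €1,631.7671
December 26 – December 31, 1995: 6 days at 1.7% → €110,000 × 1.7% × 6/365 = €30.7397
Total = €3,388.4521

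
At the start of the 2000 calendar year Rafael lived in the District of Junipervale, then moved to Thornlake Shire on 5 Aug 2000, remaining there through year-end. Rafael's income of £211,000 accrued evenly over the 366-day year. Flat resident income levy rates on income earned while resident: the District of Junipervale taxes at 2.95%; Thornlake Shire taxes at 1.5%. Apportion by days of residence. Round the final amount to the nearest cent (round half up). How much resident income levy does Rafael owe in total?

£4,978.97

The District of Junipervale, 1 Jan – 4 Aug 2000: 217 days → £211,000 × 2.95% × 217/366 = £3,690.4822
Thornlake Shire, 5 Aug – 31 Dec 2000: 149 days → £211,000 × 1.5% × 149/366 = £1,288.4836
Total = £4,978.9658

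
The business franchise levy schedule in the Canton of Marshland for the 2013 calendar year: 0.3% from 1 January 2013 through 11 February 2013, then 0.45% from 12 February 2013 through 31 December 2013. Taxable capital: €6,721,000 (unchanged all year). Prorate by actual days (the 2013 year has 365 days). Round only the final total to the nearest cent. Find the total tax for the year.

1 January – 11 February 2013: 42 days at 0.3% → €6,721,000 × 0.3% × 42/365 = €2,320.1260
12 February – 31 December 2013: 323 days at 0.45% → €6,721,000 × 0.45% × 323/365 = €26,764.3110
Total = €29,084.4370

€29,084.44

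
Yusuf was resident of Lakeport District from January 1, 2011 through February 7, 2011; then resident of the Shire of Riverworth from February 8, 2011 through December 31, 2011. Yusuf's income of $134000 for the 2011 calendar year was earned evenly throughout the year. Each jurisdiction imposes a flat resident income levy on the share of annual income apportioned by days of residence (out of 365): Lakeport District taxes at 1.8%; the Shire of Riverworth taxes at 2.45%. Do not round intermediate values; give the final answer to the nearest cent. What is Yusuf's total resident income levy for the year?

$3192.32

Lakeport District, January 1 – February 7, 2011: 38 days → $134000 × 1.8% × 38/365 = $251.1123
The Shire of Riverworth, February 8 – December 31, 2011: 327 days → $134000 × 2.45% × 327/365 = $2941.2082
Total = $3192.3205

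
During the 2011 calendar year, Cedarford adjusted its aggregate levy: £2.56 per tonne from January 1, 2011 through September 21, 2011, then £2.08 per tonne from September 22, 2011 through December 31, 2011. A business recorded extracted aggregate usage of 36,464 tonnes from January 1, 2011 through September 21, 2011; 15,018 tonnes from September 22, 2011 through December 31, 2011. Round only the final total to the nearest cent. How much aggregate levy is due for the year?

£124585.28

January 1 – September 21, 2011: 36,464 tonnes at £2.56/tonne → £93347.84
September 22 – December 31, 2011: 15,018 tonnes at £2.08/tonne → £31237.44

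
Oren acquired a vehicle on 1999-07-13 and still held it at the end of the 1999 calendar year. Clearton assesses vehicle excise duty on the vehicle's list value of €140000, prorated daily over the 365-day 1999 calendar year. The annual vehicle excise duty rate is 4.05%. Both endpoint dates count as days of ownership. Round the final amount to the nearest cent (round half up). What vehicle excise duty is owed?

Days held (1999-07-13 to 1999-12-31): 172 out of 365
Tax = €140000 × 4.05% × 172/365 = €2671.8904

€2671.89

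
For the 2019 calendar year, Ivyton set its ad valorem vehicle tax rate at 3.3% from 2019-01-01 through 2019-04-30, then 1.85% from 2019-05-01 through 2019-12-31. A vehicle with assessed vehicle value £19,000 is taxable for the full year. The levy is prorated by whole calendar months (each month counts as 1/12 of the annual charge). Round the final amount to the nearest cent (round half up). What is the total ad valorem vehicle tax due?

2019-01-01 to 2019-04-30: 4 months at 3.3% → £19,000 × 3.3% × 4/12 = £209.0000
2019-05-01 to 2019-12-31: 8 months at 1.85% → £19,000 × 1.85% × 8/12 = £234.3333
Total = £443.3333

£443.33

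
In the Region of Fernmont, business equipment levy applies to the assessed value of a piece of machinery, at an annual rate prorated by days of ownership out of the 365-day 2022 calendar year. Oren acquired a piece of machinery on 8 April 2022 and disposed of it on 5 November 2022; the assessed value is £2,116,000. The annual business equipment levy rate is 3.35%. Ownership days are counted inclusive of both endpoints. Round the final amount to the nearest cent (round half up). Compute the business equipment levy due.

Days held (8 April – 5 November 2022): 212 out of 365
Tax = £2,116,000 × 3.35% × 212/365 = £41,172.1425

£41,172.14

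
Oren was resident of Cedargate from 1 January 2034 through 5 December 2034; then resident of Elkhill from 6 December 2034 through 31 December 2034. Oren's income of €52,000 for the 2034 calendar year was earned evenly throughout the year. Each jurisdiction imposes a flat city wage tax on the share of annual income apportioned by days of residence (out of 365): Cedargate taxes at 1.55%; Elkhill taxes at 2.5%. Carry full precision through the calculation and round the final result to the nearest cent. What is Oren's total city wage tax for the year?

€841.19

Cedargate, 1 January – 5 December 2034: 339 days → €52,000 × 1.55% × 339/365 = €748.5863
Elkhill, 6 December – 31 December 2034: 26 days → €52,000 × 2.5% × 26/365 = €92.6027
Total = €841.1890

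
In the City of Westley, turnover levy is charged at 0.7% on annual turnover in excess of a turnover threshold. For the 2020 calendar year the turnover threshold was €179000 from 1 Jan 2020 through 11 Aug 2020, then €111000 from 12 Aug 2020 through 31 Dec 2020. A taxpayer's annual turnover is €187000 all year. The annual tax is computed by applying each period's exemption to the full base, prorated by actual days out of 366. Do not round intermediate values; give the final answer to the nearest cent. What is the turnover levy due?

1 Jan – 11 Aug 2020: 224 days, exemption €179000 → (€187000 − €179000) × 0.7% × 224/366 = €34.2732
12 Aug – 31 Dec 2020: 142 days, exemption €111000 → (€187000 − €111000) × 0.7% × 142/366 = €206.4044
Total = €240.6776

€240.68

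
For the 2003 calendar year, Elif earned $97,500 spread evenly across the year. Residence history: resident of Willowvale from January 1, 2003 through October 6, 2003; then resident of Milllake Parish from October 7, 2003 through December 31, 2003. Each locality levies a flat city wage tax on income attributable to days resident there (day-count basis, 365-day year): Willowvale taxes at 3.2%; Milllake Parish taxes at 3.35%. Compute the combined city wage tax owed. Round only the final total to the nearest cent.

Willowvale, January 1 – October 6, 2003: 279 days → $97,500 × 3.2% × 279/365 = $2,384.8767
Milllake Parish, October 7 – December 31, 2003: 86 days → $97,500 × 3.35% × 86/365 = $769.5822
Total = $3,154.4589

$3,154.46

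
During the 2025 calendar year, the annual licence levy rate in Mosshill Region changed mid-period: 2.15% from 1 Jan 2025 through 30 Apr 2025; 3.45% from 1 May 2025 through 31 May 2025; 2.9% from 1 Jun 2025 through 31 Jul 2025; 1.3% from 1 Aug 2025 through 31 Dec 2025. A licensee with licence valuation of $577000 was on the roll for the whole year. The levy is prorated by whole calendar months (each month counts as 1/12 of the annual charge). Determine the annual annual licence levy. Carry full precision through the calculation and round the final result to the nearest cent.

1 Jan – 30 Apr 2025: 4 months at 2.15% → $577000 × 2.15% × 4/12 = $4135.1667
1 May – 31 May 2025: 1 month at 3.45% → $577000 × 3.45% × 1/12 = $1658.8750
1 Jun – 31 Jul 2025: 2 months at 2.9% → $577000 × 2.9% × 2/12 = $2788.8333
1 Aug – 31 Dec 2025: 5 months at 1.3% → $577000 × 1.3% × 5/12 = $3125.4167
Total = $11708.2917

$11708.29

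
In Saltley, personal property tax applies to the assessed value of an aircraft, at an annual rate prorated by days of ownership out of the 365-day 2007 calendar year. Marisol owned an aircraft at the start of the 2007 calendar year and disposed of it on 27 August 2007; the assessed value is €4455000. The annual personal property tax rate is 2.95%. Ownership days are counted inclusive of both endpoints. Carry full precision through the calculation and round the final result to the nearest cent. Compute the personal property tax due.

€86054.73

Days held (1 January – 27 August 2007): 239 out of 365
Tax = €4455000 × 2.95% × 239/365 = €86054.7329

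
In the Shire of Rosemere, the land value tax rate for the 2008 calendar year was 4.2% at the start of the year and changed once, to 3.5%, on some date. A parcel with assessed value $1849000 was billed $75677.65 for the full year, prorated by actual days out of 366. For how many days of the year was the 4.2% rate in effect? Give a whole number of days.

Let d = days at the first rate; then 366 − d days at the second rate.
$1849000 × [4.2%·d + 3.5%·(366−d)] / 366 = $75677.65
Solving gives d = 310, so the new rate took effect on 6 November 2008.

310 days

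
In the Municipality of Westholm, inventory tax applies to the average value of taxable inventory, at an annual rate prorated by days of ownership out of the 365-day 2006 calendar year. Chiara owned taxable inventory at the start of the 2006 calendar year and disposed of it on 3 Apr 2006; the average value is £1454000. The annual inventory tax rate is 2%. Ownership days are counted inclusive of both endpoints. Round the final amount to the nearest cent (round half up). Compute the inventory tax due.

£7409.42

Days held (1 Jan – 3 Apr 2006): 93 out of 365
Tax = £1454000 × 2% × 93/365 = £7409.4247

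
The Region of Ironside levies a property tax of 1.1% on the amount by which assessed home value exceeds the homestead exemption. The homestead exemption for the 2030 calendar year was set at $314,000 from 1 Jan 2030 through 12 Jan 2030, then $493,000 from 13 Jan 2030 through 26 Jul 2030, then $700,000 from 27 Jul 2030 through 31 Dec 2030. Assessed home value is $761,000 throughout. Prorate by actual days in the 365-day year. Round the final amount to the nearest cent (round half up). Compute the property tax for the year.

$2,027.07

1 Jan – 12 Jan 2030: 12 days, exemption $314,000 → ($761,000 − $314,000) × 1.1% × 12/365 = $161.6548
13 Jan – 26 Jul 2030: 195 days, exemption $493,000 → ($761,000 − $493,000) × 1.1% × 195/365 = $1,574.9589
27 Jul – 31 Dec 2030: 158 days, exemption $700,000 → ($761,000 − $700,000) × 1.1% × 158/365 = $290.4603
Total = $2,027.0740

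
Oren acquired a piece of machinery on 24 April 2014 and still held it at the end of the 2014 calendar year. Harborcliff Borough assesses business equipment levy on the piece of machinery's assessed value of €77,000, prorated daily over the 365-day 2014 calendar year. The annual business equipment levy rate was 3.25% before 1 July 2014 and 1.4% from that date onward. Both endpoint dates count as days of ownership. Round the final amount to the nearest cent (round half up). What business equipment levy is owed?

24 April – 30 June 2014: 68 days at 3.25% → €77,000 × 3.25% × 68/365 = €466.2192
1 July – 31 December 2014: 184 days at 1.4% → €77,000 × 1.4% × 184/365 = €543.4301
Total = €1,009.6493

€1,009.65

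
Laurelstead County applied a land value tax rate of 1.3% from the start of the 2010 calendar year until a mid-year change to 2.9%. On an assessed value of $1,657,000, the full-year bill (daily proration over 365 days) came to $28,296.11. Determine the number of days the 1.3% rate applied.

Let d = days at the first rate; then 365 − d days at the second rate.
$1,657,000 × [1.3%·d + 2.9%·(365−d)] / 365 = $28,296.11
Solving gives d = 272, so the new rate took effect on September 30, 2010.

272 days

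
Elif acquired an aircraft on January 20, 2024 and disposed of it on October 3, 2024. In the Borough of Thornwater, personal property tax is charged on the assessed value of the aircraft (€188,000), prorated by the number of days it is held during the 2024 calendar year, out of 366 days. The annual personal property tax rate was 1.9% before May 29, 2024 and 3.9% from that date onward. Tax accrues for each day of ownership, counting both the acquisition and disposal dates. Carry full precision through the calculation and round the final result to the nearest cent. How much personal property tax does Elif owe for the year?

January 20 – May 28, 2024: 130 days at 1.9% → €188,000 × 1.9% × 130/366 = €1,268.7432
May 29 – October 3, 2024: 128 days at 3.9% → €188,000 × 3.9% × 128/366 = €2,564.1967
Total = €3,832.9399

€3,832.94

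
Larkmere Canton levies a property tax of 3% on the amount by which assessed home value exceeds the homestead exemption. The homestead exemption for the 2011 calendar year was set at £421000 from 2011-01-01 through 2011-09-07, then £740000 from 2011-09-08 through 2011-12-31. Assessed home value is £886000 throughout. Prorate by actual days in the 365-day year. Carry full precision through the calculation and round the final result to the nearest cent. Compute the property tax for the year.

£10934.79

2011-01-01 to 2011-09-07: 250 days, exemption £421000 → (£886000 − £421000) × 3% × 250/365 = £9554.7945
2011-09-08 to 2011-12-31: 115 days, exemption £740000 → (£886000 − £740000) × 3% × 115/365 = £1380.0000
Total = £10934.7945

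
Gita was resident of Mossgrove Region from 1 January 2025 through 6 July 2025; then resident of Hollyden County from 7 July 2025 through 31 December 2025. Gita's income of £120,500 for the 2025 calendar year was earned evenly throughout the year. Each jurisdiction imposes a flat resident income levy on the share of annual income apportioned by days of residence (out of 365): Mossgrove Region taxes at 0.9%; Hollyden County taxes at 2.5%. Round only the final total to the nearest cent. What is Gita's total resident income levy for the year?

£2,024.73

Mossgrove Region, 1 January – 6 July 2025: 187 days → £120,500 × 0.9% × 187/365 = £555.6205
Hollyden County, 7 July – 31 December 2025: 178 days → £120,500 × 2.5% × 178/365 = £1,469.1096
Total = £2,024.7301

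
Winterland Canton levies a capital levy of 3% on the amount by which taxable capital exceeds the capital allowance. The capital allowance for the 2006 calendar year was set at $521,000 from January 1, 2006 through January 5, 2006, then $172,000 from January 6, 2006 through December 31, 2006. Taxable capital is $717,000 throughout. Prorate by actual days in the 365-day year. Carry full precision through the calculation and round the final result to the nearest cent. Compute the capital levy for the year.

January 1 – January 5, 2006: 5 days, exemption $521,000 → ($717,000 − $521,000) × 3% × 5/365 = $80.5479
January 6 – December 31, 2006: 360 days, exemption $172,000 → ($717,000 − $172,000) × 3% × 360/365 = $16,126.0274
Total = $16,206.5753

$16,206.58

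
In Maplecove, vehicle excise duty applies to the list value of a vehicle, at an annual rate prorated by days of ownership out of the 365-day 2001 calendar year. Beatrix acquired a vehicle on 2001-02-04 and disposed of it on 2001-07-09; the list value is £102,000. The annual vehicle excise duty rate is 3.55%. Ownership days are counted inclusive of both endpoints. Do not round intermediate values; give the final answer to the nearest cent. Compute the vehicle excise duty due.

£1,547.61

Days held (2001-02-04 to 2001-07-09): 156 out of 365
Tax = £102,000 × 3.55% × 156/365 = £1,547.6055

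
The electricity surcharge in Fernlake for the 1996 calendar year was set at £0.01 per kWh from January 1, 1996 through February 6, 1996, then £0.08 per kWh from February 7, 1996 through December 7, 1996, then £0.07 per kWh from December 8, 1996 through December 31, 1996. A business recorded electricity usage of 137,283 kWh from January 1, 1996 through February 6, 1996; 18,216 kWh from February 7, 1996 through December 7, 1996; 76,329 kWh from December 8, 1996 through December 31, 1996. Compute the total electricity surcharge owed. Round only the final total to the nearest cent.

January 1 – February 6, 1996: 137,283 kWh at £0.01/kWh → £1372.83
February 7 – December 7, 1996: 18,216 kWh at £0.08/kWh → £1457.28
December 8 – December 31, 1996: 76,329 kWh at £0.07/kWh → £5343.03

£8173.14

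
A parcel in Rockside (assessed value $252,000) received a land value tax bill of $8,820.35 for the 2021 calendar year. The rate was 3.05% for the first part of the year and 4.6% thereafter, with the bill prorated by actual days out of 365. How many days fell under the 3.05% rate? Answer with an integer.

259 days

Let d = days at the first rate; then 365 − d days at the second rate.
$252,000 × [3.05%·d + 4.6%·(365−d)] / 365 = $8,820.35
Solving gives d = 259, so the new rate took effect on 17 Sep 2021.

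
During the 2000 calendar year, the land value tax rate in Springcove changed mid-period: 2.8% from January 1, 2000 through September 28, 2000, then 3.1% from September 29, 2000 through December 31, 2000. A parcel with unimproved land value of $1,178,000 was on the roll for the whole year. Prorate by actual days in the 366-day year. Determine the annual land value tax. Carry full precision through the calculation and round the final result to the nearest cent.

January 1 – September 28, 2000: 272 days at 2.8% → $1,178,000 × 2.8% × 272/366 = $24,512.6995
September 29 – December 31, 2000: 94 days at 3.1% → $1,178,000 × 3.1% × 94/366 = $9,378.9399
Total = $33,891.6393

$33,891.64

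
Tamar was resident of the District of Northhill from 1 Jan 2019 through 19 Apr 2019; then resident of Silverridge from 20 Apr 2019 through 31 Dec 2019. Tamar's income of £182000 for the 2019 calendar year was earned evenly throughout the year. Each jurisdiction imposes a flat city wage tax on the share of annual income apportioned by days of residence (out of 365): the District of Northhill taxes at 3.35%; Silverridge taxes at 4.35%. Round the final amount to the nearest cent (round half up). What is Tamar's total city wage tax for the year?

£7373.49

The District of Northhill, 1 Jan – 19 Apr 2019: 109 days → £182000 × 3.35% × 109/365 = £1820.7479
Silverridge, 20 Apr – 31 Dec 2019: 256 days → £182000 × 4.35% × 256/365 = £5552.7452
Total = £7373.4932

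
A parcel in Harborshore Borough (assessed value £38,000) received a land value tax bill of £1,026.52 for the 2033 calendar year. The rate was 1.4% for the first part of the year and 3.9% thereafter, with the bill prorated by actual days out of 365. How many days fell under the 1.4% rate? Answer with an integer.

175 days

Let d = days at the first rate; then 365 − d days at the second rate.
£38,000 × [1.4%·d + 3.9%·(365−d)] / 365 = £1,026.52
Solving gives d = 175, so the new rate took effect on June 25, 2033.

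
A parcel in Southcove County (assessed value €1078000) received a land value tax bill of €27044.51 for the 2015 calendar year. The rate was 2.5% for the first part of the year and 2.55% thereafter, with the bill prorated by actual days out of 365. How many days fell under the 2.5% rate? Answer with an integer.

301 days

Let d = days at the first rate; then 365 − d days at the second rate.
€1078000 × [2.5%·d + 2.55%·(365−d)] / 365 = €27044.51
Solving gives d = 301, so the new rate took effect on October 29, 2015.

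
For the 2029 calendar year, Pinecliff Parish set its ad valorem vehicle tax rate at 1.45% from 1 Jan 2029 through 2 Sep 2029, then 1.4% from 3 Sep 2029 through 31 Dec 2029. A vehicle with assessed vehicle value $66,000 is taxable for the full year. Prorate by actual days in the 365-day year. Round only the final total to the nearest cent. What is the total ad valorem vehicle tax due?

$946.15

1 Jan – 2 Sep 2029: 245 days at 1.45% → $66,000 × 1.45% × 245/365 = $642.3699
3 Sep – 31 Dec 2029: 120 days at 1.4% → $66,000 × 1.4% × 120/365 = $303.7808
Total = $946.1507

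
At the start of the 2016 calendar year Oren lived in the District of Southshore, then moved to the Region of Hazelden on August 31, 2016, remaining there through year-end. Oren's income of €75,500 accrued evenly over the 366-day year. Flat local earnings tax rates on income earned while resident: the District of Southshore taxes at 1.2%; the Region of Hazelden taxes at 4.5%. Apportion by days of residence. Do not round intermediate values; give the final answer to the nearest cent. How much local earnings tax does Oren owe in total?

€1,743.31

The District of Southshore, January 1 – August 30, 2016: 243 days → €75,500 × 1.2% × 243/366 = €601.5246
The Region of Hazelden, August 31 – December 31, 2016: 123 days → €75,500 × 4.5% × 123/366 = €1,141.7828
Total = €1,743.3074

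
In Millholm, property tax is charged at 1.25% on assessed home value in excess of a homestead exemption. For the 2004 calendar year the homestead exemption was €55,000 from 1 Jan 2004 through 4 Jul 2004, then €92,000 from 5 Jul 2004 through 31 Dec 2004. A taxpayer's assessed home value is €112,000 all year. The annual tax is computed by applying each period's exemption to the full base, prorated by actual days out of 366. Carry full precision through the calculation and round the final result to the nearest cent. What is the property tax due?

1 Jan – 4 Jul 2004: 186 days, exemption €55,000 → (€112,000 − €55,000) × 1.25% × 186/366 = €362.0902
5 Jul – 31 Dec 2004: 180 days, exemption €92,000 → (€112,000 − €92,000) × 1.25% × 180/366 = €122.9508
Total = €485.0410

€485.04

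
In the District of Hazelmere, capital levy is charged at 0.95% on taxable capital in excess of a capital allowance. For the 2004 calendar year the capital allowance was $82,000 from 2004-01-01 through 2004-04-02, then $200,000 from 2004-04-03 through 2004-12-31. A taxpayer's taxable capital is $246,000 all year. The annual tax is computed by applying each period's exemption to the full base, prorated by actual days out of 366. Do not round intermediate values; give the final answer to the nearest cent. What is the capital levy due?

2004-01-01 to 2004-04-02: 93 days, exemption $82,000 → ($246,000 − $82,000) × 0.95% × 93/366 = $395.8852
2004-04-03 to 2004-12-31: 273 days, exemption $200,000 → ($246,000 − $200,000) × 0.95% × 273/366 = $325.9590
Total = $721.8443

$721.84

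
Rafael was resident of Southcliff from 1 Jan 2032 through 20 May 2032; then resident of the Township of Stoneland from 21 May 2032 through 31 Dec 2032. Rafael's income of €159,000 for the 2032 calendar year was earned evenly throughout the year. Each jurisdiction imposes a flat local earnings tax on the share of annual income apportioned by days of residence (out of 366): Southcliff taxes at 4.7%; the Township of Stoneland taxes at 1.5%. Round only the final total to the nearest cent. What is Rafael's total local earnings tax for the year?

Southcliff, 1 Jan – 20 May 2032: 141 days → €159,000 × 4.7% × 141/366 = €2,878.9426
The Township of Stoneland, 21 May – 31 Dec 2032: 225 days → €159,000 × 1.5% × 225/366 = €1,466.1885
Total = €4,345.1311

€4,345.13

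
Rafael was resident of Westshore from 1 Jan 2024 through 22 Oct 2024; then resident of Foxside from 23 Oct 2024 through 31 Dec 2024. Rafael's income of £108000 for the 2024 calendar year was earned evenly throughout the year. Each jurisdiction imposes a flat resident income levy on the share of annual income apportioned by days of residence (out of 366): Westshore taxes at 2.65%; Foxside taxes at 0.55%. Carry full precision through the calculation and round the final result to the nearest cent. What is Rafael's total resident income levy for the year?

£2428.23

Westshore, 1 Jan – 22 Oct 2024: 296 days → £108000 × 2.65% × 296/366 = £2314.6230
Foxside, 23 Oct – 31 Dec 2024: 70 days → £108000 × 0.55% × 70/366 = £113.6066
Total = £2428.2295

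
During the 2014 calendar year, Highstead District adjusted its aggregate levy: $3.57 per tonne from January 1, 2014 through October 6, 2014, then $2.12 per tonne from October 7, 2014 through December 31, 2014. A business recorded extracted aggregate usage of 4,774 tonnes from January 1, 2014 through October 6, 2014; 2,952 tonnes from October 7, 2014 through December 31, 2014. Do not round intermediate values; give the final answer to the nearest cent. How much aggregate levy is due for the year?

January 1 – October 6, 2014: 4,774 tonnes at $3.57/tonne → $17043.18
October 7 – December 31, 2014: 2,952 tonnes at $2.12/tonne → $6258.24

$23301.42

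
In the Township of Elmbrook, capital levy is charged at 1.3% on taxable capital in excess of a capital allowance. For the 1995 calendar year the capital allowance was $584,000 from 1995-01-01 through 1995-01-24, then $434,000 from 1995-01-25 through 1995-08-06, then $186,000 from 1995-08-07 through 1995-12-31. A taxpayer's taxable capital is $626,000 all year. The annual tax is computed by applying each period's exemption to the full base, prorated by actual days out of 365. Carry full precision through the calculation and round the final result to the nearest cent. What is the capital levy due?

1995-01-01 to 1995-01-24: 24 days, exemption $584,000 → ($626,000 − $584,000) × 1.3% × 24/365 = $35.9014
1995-01-25 to 1995-08-06: 194 days, exemption $434,000 → ($626,000 − $434,000) × 1.3% × 194/365 = $1,326.6411
1995-08-07 to 1995-12-31: 147 days, exemption $186,000 → ($626,000 − $186,000) × 1.3% × 147/365 = $2,303.6712
Total = $3,666.2137

$3,666.21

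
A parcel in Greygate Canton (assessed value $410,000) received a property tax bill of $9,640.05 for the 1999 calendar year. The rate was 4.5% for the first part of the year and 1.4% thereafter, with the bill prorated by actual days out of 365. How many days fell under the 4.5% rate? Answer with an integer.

Let d = days at the first rate; then 365 − d days at the second rate.
$410,000 × [4.5%·d + 1.4%·(365−d)] / 365 = $9,640.05
Solving gives d = 112, so the new rate took effect on 23 April 1999.

112 days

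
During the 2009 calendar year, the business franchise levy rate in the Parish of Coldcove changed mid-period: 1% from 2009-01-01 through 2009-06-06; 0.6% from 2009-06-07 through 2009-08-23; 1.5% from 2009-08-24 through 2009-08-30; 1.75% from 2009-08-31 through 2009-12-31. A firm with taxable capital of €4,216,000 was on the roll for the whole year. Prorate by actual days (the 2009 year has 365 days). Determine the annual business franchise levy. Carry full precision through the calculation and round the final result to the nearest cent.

€49,615.97

2009-01-01 to 2009-06-06: 157 days at 1% → €4,216,000 × 1% × 157/365 = €18,134.5753
2009-06-07 to 2009-08-23: 78 days at 0.6% → €4,216,000 × 0.6% × 78/365 = €5,405.7205
2009-08-24 to 2009-08-30: 7 days at 1.5% → €4,216,000 × 1.5% × 7/365 = €1,212.8219
2009-08-31 to 2009-12-31: 123 days at 1.75% → €4,216,000 × 1.75% × 123/365 = €24,862.8493
Total = €49,615.9671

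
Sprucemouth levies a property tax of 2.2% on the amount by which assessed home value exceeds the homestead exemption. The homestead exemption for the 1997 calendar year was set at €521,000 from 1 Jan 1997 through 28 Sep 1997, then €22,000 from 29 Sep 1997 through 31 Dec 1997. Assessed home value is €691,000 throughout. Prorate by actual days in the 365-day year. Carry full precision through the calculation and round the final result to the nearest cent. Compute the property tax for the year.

1 Jan – 28 Sep 1997: 271 days, exemption €521,000 → (€691,000 − €521,000) × 2.2% × 271/365 = €2,776.8219
29 Sep – 31 Dec 1997: 94 days, exemption €22,000 → (€691,000 − €22,000) × 2.2% × 94/365 = €3,790.3890
Total = €6,567.2110

€6,567.21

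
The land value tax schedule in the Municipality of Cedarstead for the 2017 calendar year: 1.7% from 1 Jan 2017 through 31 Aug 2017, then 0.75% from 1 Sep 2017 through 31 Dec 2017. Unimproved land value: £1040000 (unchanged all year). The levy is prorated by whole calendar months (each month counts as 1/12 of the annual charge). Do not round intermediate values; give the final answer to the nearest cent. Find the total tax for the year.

£14386.67

1 Jan – 31 Aug 2017: 8 months at 1.7% → £1040000 × 1.7% × 8/12 = £11786.6667
1 Sep – 31 Dec 2017: 4 months at 0.75% → £1040000 × 0.75% × 4/12 = £2600.0000
Total = £14386.6667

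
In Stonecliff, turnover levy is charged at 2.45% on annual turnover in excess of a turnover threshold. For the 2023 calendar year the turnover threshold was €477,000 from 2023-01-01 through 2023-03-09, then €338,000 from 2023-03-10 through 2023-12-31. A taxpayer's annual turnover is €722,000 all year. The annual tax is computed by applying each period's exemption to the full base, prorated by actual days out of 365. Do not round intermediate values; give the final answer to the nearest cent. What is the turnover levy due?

€8,773.55

2023-01-01 to 2023-03-09: 68 days, exemption €477,000 → (€722,000 − €477,000) × 2.45% × 68/365 = €1,118.2740
2023-03-10 to 2023-12-31: 297 days, exemption €338,000 → (€722,000 − €338,000) × 2.45% × 297/365 = €7,655.2767
Total = €8,773.5507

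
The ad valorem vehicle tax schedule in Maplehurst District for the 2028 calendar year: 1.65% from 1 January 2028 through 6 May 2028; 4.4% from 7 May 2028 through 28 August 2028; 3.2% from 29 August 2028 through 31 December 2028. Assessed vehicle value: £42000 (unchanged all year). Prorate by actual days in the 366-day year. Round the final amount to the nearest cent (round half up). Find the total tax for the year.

£1275.09

1 January – 6 May 2028: 127 days at 1.65% → £42000 × 1.65% × 127/366 = £240.4672
7 May – 28 August 2028: 114 days at 4.4% → £42000 × 4.4% × 114/366 = £575.6066
29 August – 31 December 2028: 125 days at 3.2% → £42000 × 3.2% × 125/366 = £459.0164
Total = £1275.0902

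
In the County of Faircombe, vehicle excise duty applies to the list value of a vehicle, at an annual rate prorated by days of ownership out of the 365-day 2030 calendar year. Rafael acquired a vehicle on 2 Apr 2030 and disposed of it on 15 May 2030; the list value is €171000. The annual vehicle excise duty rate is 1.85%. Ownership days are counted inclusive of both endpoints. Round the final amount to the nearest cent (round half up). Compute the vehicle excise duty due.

Days held (2 Apr – 15 May 2030): 44 out of 365
Tax = €171000 × 1.85% × 44/365 = €381.3534

€381.35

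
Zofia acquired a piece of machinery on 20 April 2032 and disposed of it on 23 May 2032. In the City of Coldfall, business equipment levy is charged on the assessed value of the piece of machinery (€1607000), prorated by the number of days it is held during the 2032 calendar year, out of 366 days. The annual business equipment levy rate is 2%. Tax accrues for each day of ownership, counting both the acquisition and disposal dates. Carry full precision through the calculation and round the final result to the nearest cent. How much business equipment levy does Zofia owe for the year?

Days held (20 April – 23 May 2032): 34 out of 366
Tax = €1607000 × 2% × 34/366 = €2985.6831

€2985.68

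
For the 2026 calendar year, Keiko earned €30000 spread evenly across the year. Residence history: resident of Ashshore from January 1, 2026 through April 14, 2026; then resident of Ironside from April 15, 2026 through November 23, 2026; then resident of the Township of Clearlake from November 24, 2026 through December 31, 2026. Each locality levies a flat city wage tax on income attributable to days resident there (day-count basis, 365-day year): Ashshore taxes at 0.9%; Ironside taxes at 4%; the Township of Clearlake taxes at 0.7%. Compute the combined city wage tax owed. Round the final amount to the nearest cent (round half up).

Ashshore, January 1 – April 14, 2026: 104 days → €30000 × 0.9% × 104/365 = €76.9315
Ironside, April 15 – November 23, 2026: 223 days → €30000 × 4% × 223/365 = €733.1507
The Township of Clearlake, November 24 – December 31, 2026: 38 days → €30000 × 0.7% × 38/365 = €21.8630
Total = €831.9452

€831.95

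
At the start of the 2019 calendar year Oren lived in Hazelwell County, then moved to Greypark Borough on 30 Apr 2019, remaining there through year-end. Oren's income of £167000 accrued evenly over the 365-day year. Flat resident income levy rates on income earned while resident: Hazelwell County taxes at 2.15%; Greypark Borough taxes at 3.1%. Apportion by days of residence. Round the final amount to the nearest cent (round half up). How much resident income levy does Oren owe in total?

Hazelwell County, 1 Jan – 29 Apr 2019: 119 days → £167000 × 2.15% × 119/365 = £1170.6014
Greypark Borough, 30 Apr – 31 Dec 2019: 246 days → £167000 × 3.1% × 246/365 = £3489.1562
Total = £4659.7575

£4659.76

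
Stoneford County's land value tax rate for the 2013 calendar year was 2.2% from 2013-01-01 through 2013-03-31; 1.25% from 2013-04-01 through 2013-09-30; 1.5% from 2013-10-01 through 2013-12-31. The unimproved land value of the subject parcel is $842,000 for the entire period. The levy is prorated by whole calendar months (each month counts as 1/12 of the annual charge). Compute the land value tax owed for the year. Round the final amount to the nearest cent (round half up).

$13,051.00

2013-01-01 to 2013-03-31: 3 months at 2.2% → $842,000 × 2.2% × 3/12 = $4,631.0000
2013-04-01 to 2013-09-30: 6 months at 1.25% → $842,000 × 1.25% × 6/12 = $5,262.5000
2013-10-01 to 2013-12-31: 3 months at 1.5% → $842,000 × 1.5% × 3/12 = $3,157.5000
Total = $13,051.0000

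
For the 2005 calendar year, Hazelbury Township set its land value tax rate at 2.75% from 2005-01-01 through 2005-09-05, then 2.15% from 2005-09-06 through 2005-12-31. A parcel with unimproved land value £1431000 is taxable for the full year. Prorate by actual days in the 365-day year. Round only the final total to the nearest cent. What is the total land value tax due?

2005-01-01 to 2005-09-05: 248 days at 2.75% → £1431000 × 2.75% × 248/365 = £26738.1370
2005-09-06 to 2005-12-31: 117 days at 2.15% → £1431000 × 2.15% × 117/365 = £9862.1384
Total = £36600.2753

£36600.28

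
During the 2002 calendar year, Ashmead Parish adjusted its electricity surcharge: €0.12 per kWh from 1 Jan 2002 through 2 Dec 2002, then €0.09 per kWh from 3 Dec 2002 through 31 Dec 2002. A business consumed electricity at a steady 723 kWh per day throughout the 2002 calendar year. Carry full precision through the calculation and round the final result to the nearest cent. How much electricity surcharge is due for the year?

1 Jan – 2 Dec 2002: 336 days × 723 kWh/day = 242,928 kWh at €0.12/kWh → €29,151.36
3 Dec – 31 Dec 2002: 29 days × 723 kWh/day = 20,967 kWh at €0.09/kWh → €1,887.03

€31,038.39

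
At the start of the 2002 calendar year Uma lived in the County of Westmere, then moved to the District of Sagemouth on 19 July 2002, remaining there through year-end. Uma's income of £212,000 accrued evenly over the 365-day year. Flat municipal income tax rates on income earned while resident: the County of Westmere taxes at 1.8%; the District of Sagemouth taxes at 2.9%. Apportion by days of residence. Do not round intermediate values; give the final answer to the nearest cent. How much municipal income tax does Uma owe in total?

The County of Westmere, 1 January – 18 July 2002: 199 days → £212,000 × 1.8% × 199/365 = £2,080.5041
The District of Sagemouth, 19 July – 31 December 2002: 166 days → £212,000 × 2.9% × 166/365 = £2,796.0767
Total = £4,876.5808

£4,876.58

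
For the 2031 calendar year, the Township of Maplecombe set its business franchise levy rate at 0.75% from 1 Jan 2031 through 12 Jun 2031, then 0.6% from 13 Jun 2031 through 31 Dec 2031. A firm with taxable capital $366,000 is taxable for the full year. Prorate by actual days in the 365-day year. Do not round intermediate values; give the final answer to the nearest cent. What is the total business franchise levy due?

1 Jan – 12 Jun 2031: 163 days at 0.75% → $366,000 × 0.75% × 163/365 = $1,225.8493
13 Jun – 31 Dec 2031: 202 days at 0.6% → $366,000 × 0.6% × 202/365 = $1,215.3205
Total = $2,441.1699

$2,441.17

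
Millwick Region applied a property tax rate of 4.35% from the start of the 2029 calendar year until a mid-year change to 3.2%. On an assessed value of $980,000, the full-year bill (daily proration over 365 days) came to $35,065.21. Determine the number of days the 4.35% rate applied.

Let d = days at the first rate; then 365 − d days at the second rate.
$980,000 × [4.35%·d + 3.2%·(365−d)] / 365 = $35,065.21
Solving gives d = 120, so the new rate took effect on 1 May 2029.

120 days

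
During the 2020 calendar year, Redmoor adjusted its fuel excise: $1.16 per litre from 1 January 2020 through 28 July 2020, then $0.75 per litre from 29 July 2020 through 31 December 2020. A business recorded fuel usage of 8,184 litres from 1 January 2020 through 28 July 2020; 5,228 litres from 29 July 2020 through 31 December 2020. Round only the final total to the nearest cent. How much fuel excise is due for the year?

1 January – 28 July 2020: 8,184 litres at $1.16/litre → $9,493.44
29 July – 31 December 2020: 5,228 litres at $0.75/litre → $3,921.00

$13,414.44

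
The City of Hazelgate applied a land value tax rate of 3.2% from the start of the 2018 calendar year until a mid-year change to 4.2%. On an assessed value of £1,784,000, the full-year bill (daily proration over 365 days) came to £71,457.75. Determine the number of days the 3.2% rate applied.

71 days

Let d = days at the first rate; then 365 − d days at the second rate.
£1,784,000 × [3.2%·d + 4.2%·(365−d)] / 365 = £71,457.75
Solving gives d = 71, so the new rate took effect on March 13, 2018.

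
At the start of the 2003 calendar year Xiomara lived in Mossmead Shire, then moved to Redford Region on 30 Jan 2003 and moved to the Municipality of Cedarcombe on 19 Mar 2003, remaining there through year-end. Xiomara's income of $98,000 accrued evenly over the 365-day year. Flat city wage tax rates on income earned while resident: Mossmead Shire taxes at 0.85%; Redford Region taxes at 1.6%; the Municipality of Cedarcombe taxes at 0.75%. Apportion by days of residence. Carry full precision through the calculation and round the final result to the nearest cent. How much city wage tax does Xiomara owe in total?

Mossmead Shire, 1 Jan – 29 Jan 2003: 29 days → $98,000 × 0.85% × 29/365 = $66.1836
Redford Region, 30 Jan – 18 Mar 2003: 48 days → $98,000 × 1.6% × 48/365 = $206.2027
The Municipality of Cedarcombe, 19 Mar – 31 Dec 2003: 288 days → $98,000 × 0.75% × 288/365 = $579.9452
Total = $852.3315

$852.33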